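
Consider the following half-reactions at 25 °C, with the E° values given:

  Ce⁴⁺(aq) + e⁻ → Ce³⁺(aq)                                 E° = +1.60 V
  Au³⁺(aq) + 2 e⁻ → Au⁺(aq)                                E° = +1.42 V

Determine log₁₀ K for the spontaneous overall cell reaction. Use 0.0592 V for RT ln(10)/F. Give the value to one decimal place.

6.1

Cathode: Ce⁴⁺/Ce³⁺; anode: Au³⁺/Au⁺. E°cell = +0.18 V, n = 2.
log K = nE°cell / 0.0592 = (2)(+0.18) / 0.0592 = 6.1.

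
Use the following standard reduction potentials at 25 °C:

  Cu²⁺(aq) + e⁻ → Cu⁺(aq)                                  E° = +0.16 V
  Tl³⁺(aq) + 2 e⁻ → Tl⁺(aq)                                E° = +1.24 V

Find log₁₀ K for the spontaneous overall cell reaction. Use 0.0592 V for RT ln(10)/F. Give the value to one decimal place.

Cathode: Tl³⁺/Tl⁺; anode: Cu²⁺/Cu⁺. E°cell = +1.08 V, n = 2.
log K = nE°cell / 0.0592 = (2)(+1.08) / 0.0592 = 36.5.

36.5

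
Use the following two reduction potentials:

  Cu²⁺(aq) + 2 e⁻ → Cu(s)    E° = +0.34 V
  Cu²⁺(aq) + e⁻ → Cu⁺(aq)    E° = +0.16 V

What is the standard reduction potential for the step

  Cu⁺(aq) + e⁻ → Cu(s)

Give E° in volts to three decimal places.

Sequential free energies add, so n₃E°₃ = n₁E°₁ + n₂E°₂.
With n₃ = 2, and the known step contributing 1×(+0.16) V, the unknown satisfies 1·E° = 2×(+0.34) − 1×(+0.16) = +0.520.
E° = +0.520 / 1 = +0.520 V.

+0.520 V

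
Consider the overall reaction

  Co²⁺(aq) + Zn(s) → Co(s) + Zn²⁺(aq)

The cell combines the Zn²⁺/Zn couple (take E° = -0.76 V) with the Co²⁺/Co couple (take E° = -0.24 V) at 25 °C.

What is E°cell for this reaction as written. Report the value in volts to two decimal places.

+0.52 V

The Co²⁺/Co couple has the higher reduction potential, so it is the cathode; Zn²⁺/Zn is oxidised at the anode.
E°cell = E°(cathode) − E°(anode) = (-0.24) − (-0.76) = +0.52 V.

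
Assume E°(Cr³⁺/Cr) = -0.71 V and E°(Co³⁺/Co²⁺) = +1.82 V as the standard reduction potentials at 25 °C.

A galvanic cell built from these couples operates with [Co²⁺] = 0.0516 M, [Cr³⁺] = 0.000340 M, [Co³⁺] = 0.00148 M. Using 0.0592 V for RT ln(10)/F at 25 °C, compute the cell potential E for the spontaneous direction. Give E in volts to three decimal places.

Co³⁺/Co²⁺ is the cathode (higher E°), Cr³⁺/Cr the anode: E°cell = +1.82 − (-0.71) = +2.53 V, n = 3.
Overall: 3 Co³⁺(aq) + Cr(s) → 3 Co²⁺(aq) + Cr³⁺(aq)
Q = [Co²⁺]^3·[Cr³⁺] / ([Co³⁺]^3); log Q = 1.159.
E = E° − (0.0592/n) log Q = +2.53 − (0.0592/3)(1.159) = +2.507 V.

+2.507 V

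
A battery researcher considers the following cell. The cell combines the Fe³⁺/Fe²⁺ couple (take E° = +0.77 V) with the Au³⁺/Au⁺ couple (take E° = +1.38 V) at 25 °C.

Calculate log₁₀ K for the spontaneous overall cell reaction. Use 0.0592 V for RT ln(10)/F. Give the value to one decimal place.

20.6

Cathode: Au³⁺/Au⁺; anode: Fe³⁺/Fe²⁺. E°cell = +0.61 V, n = 2.
log K = nE°cell / 0.0592 = (2)(+0.61) / 0.0592 = 20.6.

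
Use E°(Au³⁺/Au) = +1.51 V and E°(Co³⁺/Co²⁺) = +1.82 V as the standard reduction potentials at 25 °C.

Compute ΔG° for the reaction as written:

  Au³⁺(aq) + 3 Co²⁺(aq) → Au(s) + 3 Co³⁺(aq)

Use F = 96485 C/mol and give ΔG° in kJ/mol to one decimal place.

As written, Au³⁺/Au is reduced (cathode) and Co³⁺/Co²⁺ is oxidised (anode), so E°cell = (+1.51) − (+1.82) = -0.31 V.
Balancing electrons gives n = 3.
ΔG° = −nFE° = −(3)(96485)(-0.31) = 89,731 J = +89.7 kJ/mol.

+89.7 kJ/mol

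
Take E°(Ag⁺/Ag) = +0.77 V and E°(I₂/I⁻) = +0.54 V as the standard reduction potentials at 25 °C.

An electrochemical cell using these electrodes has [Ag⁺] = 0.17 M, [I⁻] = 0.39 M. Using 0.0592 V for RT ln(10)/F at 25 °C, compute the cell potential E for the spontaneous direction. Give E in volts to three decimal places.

Ag⁺/Ag is the cathode (higher E°), I₂/I⁻ the anode: E°cell = +0.77 − (+0.54) = +0.23 V, n = 2.
Overall: 2 Ag⁺(aq) + 2 I⁻(aq) → 2 Ag(s) + I₂(s)
Q = 1 / ([Ag⁺]^2·[I⁻]^2); log Q = 2.357.
E = E° − (0.0592/n) log Q = +0.23 − (0.0592/2)(2.357) = +0.160 V.

+0.160 V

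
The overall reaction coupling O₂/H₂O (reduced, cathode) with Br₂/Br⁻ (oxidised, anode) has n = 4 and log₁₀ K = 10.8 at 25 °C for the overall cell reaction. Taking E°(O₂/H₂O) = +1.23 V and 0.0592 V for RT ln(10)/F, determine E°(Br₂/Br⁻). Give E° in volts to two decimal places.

+1.07 V

E°cell = (0.0592/n)·log K = (0.0592/4)(10.8) = +0.160 V.
Since O₂/H₂O is the cathode and Br₂/Br⁻ the anode, E°cell = E°(O₂/H₂O) − E°(Br₂/Br⁻).
So E°(Br₂/Br⁻) = E°(O₂/H₂O) − E°cell = (+1.23) − (+0.160) = +1.07 V.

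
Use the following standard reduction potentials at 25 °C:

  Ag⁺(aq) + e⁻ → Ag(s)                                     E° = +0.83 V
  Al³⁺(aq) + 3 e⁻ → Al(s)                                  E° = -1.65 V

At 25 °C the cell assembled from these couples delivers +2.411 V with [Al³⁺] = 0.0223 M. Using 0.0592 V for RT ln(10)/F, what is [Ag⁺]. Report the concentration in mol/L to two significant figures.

Ag⁺/Ag is the cathode, Al³⁺/Al the anode: E°cell = +2.48 V, n = 3.
Overall reaction: 3 Ag⁺(aq) + Al(s) → 3 Ag(s) + Al³⁺(aq); Q = [Al³⁺]^1/[Ag⁺]^3.
From E = E° − (0.0592/n) log Q: log Q = (E° − E)·n/0.0592 = (+2.48 − (+2.411))·3/0.0592 = 3.4966.
So 3·log[Ag⁺] = 1·log(0.0223) − log Q = -1.6517 − (3.4966) = -5.1483; log[Ag⁺] = -5.1483 / 3 = -1.7161; [Ag⁺] = 10^(-1.7161) ≈ 0.019 M.

0.019 M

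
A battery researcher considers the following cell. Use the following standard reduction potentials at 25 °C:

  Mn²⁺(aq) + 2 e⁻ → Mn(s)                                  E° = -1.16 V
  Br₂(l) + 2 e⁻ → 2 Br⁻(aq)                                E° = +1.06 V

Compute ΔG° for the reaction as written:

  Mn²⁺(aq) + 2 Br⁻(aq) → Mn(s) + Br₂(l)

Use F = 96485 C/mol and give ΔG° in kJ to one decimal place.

+428.4 kJ

As written, Mn²⁺/Mn is reduced (cathode) and Br₂/Br⁻ is oxidised (anode), so E°cell = (-1.16) − (+1.06) = -2.22 V.
Balancing electrons gives n = 2.
ΔG° = −nFE° = −(2)(96485)(-2.22) = 428,393 J = +428.4 kJ.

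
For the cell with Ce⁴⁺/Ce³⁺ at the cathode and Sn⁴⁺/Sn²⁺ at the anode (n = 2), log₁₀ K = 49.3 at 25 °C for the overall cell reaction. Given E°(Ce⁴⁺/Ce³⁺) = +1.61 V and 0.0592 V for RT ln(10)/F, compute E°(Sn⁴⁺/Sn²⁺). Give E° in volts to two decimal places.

+0.15 V

E°cell = (0.0592/n)·log K = (0.0592/2)(49.3) = +1.459 V.
Since Ce⁴⁺/Ce³⁺ is the cathode and Sn⁴⁺/Sn²⁺ the anode, E°cell = E°(Ce⁴⁺/Ce³⁺) − E°(Sn⁴⁺/Sn²⁺).
So E°(Sn⁴⁺/Sn²⁺) = E°(Ce⁴⁺/Ce³⁺) − E°cell = (+1.61) − (+1.459) = +0.15 V.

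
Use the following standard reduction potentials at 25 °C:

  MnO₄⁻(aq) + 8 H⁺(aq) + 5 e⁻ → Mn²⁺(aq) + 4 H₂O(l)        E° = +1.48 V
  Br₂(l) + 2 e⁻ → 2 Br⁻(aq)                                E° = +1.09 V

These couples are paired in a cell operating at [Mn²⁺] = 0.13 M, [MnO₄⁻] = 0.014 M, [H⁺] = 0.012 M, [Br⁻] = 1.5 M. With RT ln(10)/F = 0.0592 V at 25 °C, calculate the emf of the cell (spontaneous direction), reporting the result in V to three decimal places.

MnO₄⁻/Mn²⁺ is the cathode (higher E°), Br₂/Br⁻ the anode: E°cell = +1.48 − (+1.09) = +0.39 V, n = 10.
Overall: 2 MnO₄⁻(aq) + 16 H⁺(aq) + 10 Br⁻(aq) → 2 Mn²⁺(aq) + 8 H₂O(l) + 5 Br₂(l)
Q = [Mn²⁺]^2 / ([MnO₄⁻]^2·[H⁺]^16·[Br⁻]^10); log Q = 30.908.
E = E° − (0.0592/n) log Q = +0.39 − (0.0592/10)(30.908) = +0.207 V.

+0.207 V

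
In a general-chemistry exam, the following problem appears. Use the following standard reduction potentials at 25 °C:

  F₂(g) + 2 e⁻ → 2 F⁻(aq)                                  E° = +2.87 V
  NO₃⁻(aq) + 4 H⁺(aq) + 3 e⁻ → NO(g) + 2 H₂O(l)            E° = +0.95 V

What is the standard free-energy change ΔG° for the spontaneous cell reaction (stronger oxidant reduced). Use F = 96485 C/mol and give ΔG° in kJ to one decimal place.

-1111.5 kJ

F₂/F⁻ (E° = +2.87 V) is the cathode; NO₃⁻/NO (E° = +0.95 V) is the anode, so E°cell = +1.92 V.
Balancing electrons gives n = 6 (lcm of 2 and 3).
ΔG° = −nFE° = −(6)(96485)(+1.92) = -1,111,507 J = -1111.5 kJ.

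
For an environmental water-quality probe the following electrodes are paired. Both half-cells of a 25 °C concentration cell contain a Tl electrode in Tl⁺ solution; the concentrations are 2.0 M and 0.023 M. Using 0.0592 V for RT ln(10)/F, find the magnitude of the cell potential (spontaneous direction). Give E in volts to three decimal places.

For a concentration cell E°cell = 0. The 2.0 M side is the cathode (reduction is favoured where [Tl⁺] is higher).
With n = 1, E = −(0.0592/1) log([Tl⁺]ₐₙ/[Tl⁺]꜀ₐₜ) = −(0.0592/1) log(0.023/2) = −(0.0592/1)(-1.939) = +0.115 V.

+0.115 V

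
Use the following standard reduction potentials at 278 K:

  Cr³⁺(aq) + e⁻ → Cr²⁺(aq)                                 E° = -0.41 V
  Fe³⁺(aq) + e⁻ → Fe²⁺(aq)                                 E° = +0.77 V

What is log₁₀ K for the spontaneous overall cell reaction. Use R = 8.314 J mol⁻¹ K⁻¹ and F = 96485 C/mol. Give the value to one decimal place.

Cathode: Fe³⁺/Fe²⁺; anode: Cr³⁺/Cr²⁺. E°cell = (+0.77) − (-0.41) = +1.18 V, with n = 1.
ΔG° = −nFE° = −RT ln K, so ln K = nFE°/(RT) = (1)(96485)(+1.18) / ((8.314)(278)) = 49.259.
log₁₀ K = 49.259 / ln 10 = 21.4.

21.4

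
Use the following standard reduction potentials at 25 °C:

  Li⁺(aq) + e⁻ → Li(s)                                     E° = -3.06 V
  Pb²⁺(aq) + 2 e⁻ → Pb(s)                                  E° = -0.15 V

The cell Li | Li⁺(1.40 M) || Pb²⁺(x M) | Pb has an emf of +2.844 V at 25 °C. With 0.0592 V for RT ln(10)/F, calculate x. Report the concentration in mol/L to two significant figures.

0.012 M

Pb²⁺/Pb is the cathode, Li⁺/Li the anode: E°cell = +2.91 V, n = 2.
Overall reaction: Pb²⁺(aq) + 2 Li(s) → Pb(s) + 2 Li⁺(aq); Q = [Li⁺]^2/[Pb²⁺]^1.
From E = E° − (0.0592/n) log Q: log Q = (E° − E)·n/0.0592 = (+2.91 − (+2.844))·2/0.0592 = 2.2297.
So 1·log[Pb²⁺] = 2·log(1.4) − log Q = 0.2923 − (2.2297) = -1.9374; [Pb²⁺] = 10^(-1.9374) ≈ 0.012 M.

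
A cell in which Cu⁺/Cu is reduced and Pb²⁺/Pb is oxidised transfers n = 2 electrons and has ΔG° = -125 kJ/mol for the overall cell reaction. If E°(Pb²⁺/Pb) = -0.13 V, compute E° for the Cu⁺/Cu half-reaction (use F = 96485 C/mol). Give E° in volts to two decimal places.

E°cell = −ΔG°/(nF) = −(-125×10³)/((2)(96485)) = +0.648 V.
Since Cu⁺/Cu is the cathode and Pb²⁺/Pb the anode, E°cell = E°(Cu⁺/Cu) − E°(Pb²⁺/Pb).
So E°(Cu⁺/Cu) = E°cell + E°(Pb²⁺/Pb) = +0.648 + (-0.13) = +0.52 V.

+0.52 V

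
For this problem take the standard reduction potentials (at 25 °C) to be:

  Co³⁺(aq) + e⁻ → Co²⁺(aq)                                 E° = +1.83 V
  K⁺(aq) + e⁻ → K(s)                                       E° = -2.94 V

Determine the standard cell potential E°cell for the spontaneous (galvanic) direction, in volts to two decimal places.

The Co³⁺/Co²⁺ couple has the higher reduction potential, so it is the cathode; K⁺/K is oxidised at the anode.
E°cell = E°(cathode) − E°(anode) = (+1.83) − (-2.94) = +4.77 V.

+4.77 V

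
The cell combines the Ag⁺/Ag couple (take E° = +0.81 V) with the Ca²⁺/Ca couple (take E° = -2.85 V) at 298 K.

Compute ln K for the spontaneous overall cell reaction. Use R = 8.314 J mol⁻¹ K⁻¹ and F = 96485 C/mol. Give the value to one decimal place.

Cathode: Ag⁺/Ag; anode: Ca²⁺/Ca. E°cell = (+0.81) − (-2.85) = +3.66 V, with n = 2.
ΔG° = −nFE° = −RT ln K, so ln K = nFE°/(RT) = (2)(96485)(+3.66) / ((8.314)(298)) = 285.065.

285.1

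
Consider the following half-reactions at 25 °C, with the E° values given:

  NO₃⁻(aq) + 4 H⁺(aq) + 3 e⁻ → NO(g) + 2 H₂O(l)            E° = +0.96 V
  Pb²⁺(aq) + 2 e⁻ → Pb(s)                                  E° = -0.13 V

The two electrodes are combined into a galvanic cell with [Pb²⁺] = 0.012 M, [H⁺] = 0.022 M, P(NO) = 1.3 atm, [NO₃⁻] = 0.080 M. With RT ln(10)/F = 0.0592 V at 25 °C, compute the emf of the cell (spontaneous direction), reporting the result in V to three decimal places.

NO₃⁻/NO is the cathode (higher E°), Pb²⁺/Pb the anode: E°cell = +0.96 − (-0.13) = +1.09 V, n = 6.
Overall: 2 NO₃⁻(aq) + 8 H⁺(aq) + 3 Pb(s) → 2 NO(g) + 4 H₂O(l) + 3 Pb²⁺(aq)
Q = P(NO)^2·[Pb²⁺]^3 / ([NO₃⁻]^2·[H⁺]^8); log Q = 9.920.
E = E° − (0.0592/n) log Q = +1.09 − (0.0592/6)(9.920) = +0.992 V.

+0.992 V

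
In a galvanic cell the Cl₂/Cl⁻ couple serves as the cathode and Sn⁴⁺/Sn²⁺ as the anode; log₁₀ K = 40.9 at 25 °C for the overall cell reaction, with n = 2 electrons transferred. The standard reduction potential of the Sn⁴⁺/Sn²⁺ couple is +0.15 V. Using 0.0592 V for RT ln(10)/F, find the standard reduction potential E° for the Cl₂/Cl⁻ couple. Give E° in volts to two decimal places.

E°cell = (0.0592/n)·log K = (0.0592/2)(40.9) = +1.211 V.
Since Cl₂/Cl⁻ is the cathode and Sn⁴⁺/Sn²⁺ the anode, E°cell = E°(Cl₂/Cl⁻) − E°(Sn⁴⁺/Sn²⁺).
So E°(Cl₂/Cl⁻) = E°cell + E°(Sn⁴⁺/Sn²⁺) = +1.211 + (+0.15) = +1.36 V.

+1.36 V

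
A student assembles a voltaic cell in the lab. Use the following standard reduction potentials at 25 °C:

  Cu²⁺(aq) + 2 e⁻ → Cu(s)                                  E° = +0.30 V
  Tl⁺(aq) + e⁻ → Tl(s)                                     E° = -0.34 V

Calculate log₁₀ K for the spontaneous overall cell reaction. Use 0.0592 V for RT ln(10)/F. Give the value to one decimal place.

Cathode: Cu²⁺/Cu; anode: Tl⁺/Tl. E°cell = +0.64 V, n = 2.
log K = nE°cell / 0.0592 = (2)(+0.64) / 0.0592 = 21.6.

21.6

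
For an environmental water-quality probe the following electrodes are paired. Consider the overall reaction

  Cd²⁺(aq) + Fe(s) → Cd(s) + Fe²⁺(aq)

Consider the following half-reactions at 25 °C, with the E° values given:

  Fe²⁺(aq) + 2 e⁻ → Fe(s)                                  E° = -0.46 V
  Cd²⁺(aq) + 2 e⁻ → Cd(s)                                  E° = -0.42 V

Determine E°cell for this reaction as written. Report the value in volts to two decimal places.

The Cd²⁺/Cd couple has the higher reduction potential, so it is the cathode; Fe²⁺/Fe is oxidised at the anode.
E°cell = E°(cathode) − E°(anode) = (-0.42) − (-0.46) = +0.04 V.

+0.04 V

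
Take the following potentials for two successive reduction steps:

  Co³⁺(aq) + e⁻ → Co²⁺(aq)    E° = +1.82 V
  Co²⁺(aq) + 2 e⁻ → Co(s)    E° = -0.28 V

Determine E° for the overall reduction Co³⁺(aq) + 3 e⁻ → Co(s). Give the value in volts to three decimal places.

Since ΔG° = −nFE° is additive over sequential reductions, n₃E°₃ = n₁E°₁ + n₂E°₂.
E°₃ = (1×+1.82 + 2×-0.28) / 3 = (+1.260) / 3 = +0.420 V.

+0.420 V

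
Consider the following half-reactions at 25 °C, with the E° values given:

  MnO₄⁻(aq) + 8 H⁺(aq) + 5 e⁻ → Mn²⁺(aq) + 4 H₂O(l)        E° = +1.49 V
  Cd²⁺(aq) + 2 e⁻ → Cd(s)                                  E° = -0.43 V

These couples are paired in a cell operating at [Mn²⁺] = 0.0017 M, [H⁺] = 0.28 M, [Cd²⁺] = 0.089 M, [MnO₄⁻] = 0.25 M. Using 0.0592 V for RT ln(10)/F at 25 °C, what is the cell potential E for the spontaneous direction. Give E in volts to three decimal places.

+1.924 V

MnO₄⁻/Mn²⁺ is the cathode (higher E°), Cd²⁺/Cd the anode: E°cell = +1.49 − (-0.43) = +1.92 V, n = 10.
Overall: 2 MnO₄⁻(aq) + 16 H⁺(aq) + 5 Cd(s) → 2 Mn²⁺(aq) + 8 H₂O(l) + 5 Cd²⁺(aq)
Q = [Mn²⁺]^2·[Cd²⁺]^5 / ([MnO₄⁻]^2·[H⁺]^16); log Q = -0.743.
E = E° − (0.0592/n) log Q = +1.92 − (0.0592/10)(-0.743) = +1.924 V.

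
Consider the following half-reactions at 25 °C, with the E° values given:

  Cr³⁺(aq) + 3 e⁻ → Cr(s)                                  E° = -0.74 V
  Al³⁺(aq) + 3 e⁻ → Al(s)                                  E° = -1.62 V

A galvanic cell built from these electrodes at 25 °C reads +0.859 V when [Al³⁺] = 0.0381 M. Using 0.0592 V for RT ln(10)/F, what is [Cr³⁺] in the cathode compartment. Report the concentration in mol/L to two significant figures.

Cr³⁺/Cr is the cathode, Al³⁺/Al the anode: E°cell = +0.88 V, n = 3.
Overall reaction: Cr³⁺(aq) + Al(s) → Cr(s) + Al³⁺(aq); Q = [Al³⁺]^1/[Cr³⁺]^1.
From E = E° − (0.0592/n) log Q: log Q = (E° − E)·n/0.0592 = (+0.88 − (+0.859))·3/0.0592 = 1.0642.
So 1·log[Cr³⁺] = 1·log(0.0381) − log Q = -1.4191 − (1.0642) = -2.4833; [Cr³⁺] = 10^(-2.4833) ≈ 0.0033 M.

0.0033 M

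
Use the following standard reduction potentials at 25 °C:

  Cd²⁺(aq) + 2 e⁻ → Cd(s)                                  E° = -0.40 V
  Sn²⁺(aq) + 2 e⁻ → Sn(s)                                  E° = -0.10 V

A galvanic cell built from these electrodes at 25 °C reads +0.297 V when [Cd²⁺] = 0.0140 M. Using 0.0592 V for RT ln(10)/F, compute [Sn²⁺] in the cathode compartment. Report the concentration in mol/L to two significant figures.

0.011 M

Sn²⁺/Sn is the cathode, Cd²⁺/Cd the anode: E°cell = +0.30 V, n = 2.
Overall reaction: Sn²⁺(aq) + Cd(s) → Sn(s) + Cd²⁺(aq); Q = [Cd²⁺]^1/[Sn²⁺]^1.
From E = E° − (0.0592/n) log Q: log Q = (E° − E)·n/0.0592 = (+0.30 − (+0.297))·2/0.0592 = 0.1014.
So 1·log[Sn²⁺] = 1·log(0.014) − log Q = -1.8539 − (0.1014) = -1.9553; [Sn²⁺] = 10^(-1.9553) ≈ 0.011 M.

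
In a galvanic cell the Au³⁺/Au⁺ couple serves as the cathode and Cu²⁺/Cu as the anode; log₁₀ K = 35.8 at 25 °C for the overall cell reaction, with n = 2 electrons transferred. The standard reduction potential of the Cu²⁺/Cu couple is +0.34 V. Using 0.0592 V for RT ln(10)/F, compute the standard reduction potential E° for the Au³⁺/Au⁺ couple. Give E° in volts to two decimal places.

E°cell = (0.0592/n)·log K = (0.0592/2)(35.8) = +1.060 V.
Since Au³⁺/Au⁺ is the cathode and Cu²⁺/Cu the anode, E°cell = E°(Au³⁺/Au⁺) − E°(Cu²⁺/Cu).
So E°(Au³⁺/Au⁺) = E°cell + E°(Cu²⁺/Cu) = +1.060 + (+0.34) = +1.40 V.

+1.40 V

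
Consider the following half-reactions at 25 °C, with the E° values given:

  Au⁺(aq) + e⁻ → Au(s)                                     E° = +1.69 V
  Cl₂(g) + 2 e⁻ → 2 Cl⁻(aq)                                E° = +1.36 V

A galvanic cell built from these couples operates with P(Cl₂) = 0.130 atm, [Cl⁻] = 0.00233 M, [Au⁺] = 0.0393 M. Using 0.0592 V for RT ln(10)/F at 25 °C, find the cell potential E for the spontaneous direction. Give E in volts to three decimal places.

+0.117 V

Au⁺/Au is the cathode (higher E°), Cl₂/Cl⁻ the anode: E°cell = +1.69 − (+1.36) = +0.33 V, n = 2.
Overall: 2 Au⁺(aq) + 2 Cl⁻(aq) → 2 Au(s) + Cl₂(g)
Q = P(Cl₂) / ([Au⁺]^2·[Cl⁻]^2); log Q = 7.190.
E = E° − (0.0592/n) log Q = +0.33 − (0.0592/2)(7.190) = +0.117 V.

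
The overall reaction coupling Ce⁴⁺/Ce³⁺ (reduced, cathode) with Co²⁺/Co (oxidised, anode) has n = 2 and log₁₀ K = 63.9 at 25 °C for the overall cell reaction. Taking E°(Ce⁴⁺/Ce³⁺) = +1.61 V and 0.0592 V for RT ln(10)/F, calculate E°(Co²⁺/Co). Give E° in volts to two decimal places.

-0.28 V

E°cell = (0.0592/n)·log K = (0.0592/2)(63.9) = +1.891 V.
Since Ce⁴⁺/Ce³⁺ is the cathode and Co²⁺/Co the anode, E°cell = E°(Ce⁴⁺/Ce³⁺) − E°(Co²⁺/Co).
So E°(Co²⁺/Co) = E°(Ce⁴⁺/Ce³⁺) − E°cell = (+1.61) − (+1.891) = -0.28 V.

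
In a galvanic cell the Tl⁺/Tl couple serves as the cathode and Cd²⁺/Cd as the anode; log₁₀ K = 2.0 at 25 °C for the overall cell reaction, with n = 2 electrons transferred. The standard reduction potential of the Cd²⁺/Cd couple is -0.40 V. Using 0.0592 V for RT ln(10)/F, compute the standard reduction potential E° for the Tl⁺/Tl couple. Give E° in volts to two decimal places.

-0.34 V

E°cell = (0.0592/n)·log K = (0.0592/2)(2.0) = +0.059 V.
Since Tl⁺/Tl is the cathode and Cd²⁺/Cd the anode, E°cell = E°(Tl⁺/Tl) − E°(Cd²⁺/Cd).
So E°(Tl⁺/Tl) = E°cell + E°(Cd²⁺/Cd) = +0.059 + (-0.40) = -0.34 V.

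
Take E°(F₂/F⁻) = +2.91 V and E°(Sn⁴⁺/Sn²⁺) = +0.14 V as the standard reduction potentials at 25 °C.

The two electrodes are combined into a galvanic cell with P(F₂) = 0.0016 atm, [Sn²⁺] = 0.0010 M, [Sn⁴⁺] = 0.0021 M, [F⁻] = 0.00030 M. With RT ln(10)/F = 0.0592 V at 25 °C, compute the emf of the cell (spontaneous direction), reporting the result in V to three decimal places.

+2.886 V

F₂/F⁻ is the cathode (higher E°), Sn⁴⁺/Sn²⁺ the anode: E°cell = +2.91 − (+0.14) = +2.77 V, n = 2.
Overall: F₂(g) + Sn²⁺(aq) → 2 F⁻(aq) + Sn⁴⁺(aq)
Q = [F⁻]^2·[Sn⁴⁺] / (P(F₂)·[Sn²⁺]); log Q = -3.928.
E = E° − (0.0592/n) log Q = +2.77 − (0.0592/2)(-3.928) = +2.886 V.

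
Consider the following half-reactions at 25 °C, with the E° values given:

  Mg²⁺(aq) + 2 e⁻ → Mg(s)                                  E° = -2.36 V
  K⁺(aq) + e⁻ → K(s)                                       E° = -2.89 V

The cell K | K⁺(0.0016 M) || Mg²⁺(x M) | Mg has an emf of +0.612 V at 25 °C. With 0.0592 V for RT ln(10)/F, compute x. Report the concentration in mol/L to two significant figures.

Mg²⁺/Mg is the cathode, K⁺/K the anode: E°cell = +0.53 V, n = 2.
Overall reaction: Mg²⁺(aq) + 2 K(s) → Mg(s) + 2 K⁺(aq); Q = [K⁺]^2/[Mg²⁺]^1.
From E = E° − (0.0592/n) log Q: log Q = (E° − E)·n/0.0592 = (+0.53 − (+0.612))·2/0.0592 = -2.7703.
So 1·log[Mg²⁺] = 2·log(0.0016) − log Q = -5.5918 − (-2.7703) = -2.8215; [Mg²⁺] = 10^(-2.8215) ≈ 0.0015 M.

0.0015 M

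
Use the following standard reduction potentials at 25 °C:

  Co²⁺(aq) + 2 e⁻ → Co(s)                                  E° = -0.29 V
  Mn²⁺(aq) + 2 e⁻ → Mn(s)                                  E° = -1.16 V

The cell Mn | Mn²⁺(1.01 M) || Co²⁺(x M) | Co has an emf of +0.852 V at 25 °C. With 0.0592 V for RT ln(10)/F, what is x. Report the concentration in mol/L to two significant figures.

Co²⁺/Co is the cathode, Mn²⁺/Mn the anode: E°cell = +0.87 V, n = 2.
Overall reaction: Co²⁺(aq) + Mn(s) → Co(s) + Mn²⁺(aq); Q = [Mn²⁺]^1/[Co²⁺]^1.
From E = E° − (0.0592/n) log Q: log Q = (E° − E)·n/0.0592 = (+0.87 − (+0.852))·2/0.0592 = 0.6081.
So 1·log[Co²⁺] = 1·log(1.01) − log Q = 0.0043 − (0.6081) = -0.6038; [Co²⁺] = 10^(-0.6038) ≈ 0.25 M.

0.25 M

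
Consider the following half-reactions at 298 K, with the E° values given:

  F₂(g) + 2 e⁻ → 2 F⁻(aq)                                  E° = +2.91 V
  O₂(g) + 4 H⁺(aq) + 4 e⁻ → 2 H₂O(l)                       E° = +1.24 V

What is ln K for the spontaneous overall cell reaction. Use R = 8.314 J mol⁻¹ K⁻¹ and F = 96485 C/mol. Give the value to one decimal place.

Cathode: F₂/F⁻; anode: O₂/H₂O. E°cell = (+2.91) − (+1.24) = +1.67 V, with n = 4.
ΔG° = −nFE° = −RT ln K, so ln K = nFE°/(RT) = (4)(96485)(+1.67) / ((8.314)(298)) = 260.142.

260.1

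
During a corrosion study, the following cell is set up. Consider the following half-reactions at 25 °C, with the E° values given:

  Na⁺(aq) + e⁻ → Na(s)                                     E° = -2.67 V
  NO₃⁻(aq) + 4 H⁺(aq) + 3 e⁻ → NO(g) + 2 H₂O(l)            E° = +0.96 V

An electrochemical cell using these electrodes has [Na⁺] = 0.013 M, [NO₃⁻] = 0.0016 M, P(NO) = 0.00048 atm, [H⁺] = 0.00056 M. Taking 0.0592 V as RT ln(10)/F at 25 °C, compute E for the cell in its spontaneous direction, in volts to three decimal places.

+3.495 V

NO₃⁻/NO is the cathode (higher E°), Na⁺/Na the anode: E°cell = +0.96 − (-2.67) = +3.63 V, n = 3.
Overall: NO₃⁻(aq) + 4 H⁺(aq) + 3 Na(s) → NO(g) + 2 H₂O(l) + 3 Na⁺(aq)
Q = P(NO)·[Na⁺]^3 / ([NO₃⁻]·[H⁺]^4); log Q = 6.826.
E = E° − (0.0592/n) log Q = +3.63 − (0.0592/3)(6.826) = +3.495 V.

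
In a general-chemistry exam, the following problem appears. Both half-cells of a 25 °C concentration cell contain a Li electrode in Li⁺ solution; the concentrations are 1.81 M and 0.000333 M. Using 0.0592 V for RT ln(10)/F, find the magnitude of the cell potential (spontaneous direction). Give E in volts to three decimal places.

For a concentration cell E°cell = 0. The 1.81 M side is the cathode (reduction is favoured where [Li⁺] is higher).
With n = 1, E = −(0.0592/1) log([Li⁺]ₐₙ/[Li⁺]꜀ₐₜ) = −(0.0592/1) log(0.000333/1.81) = −(0.0592/1)(-3.735) = +0.221 V.

+0.221 V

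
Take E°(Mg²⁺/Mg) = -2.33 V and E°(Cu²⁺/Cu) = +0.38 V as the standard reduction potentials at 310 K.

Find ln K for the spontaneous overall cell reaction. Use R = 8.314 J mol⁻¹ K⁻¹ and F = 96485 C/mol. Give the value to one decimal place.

202.9

Cathode: Cu²⁺/Cu; anode: Mg²⁺/Mg. E°cell = (+0.38) − (-2.33) = +2.71 V, with n = 2.
ΔG° = −nFE° = −RT ln K, so ln K = nFE°/(RT) = (2)(96485)(+2.71) / ((8.314)(310)) = 202.902.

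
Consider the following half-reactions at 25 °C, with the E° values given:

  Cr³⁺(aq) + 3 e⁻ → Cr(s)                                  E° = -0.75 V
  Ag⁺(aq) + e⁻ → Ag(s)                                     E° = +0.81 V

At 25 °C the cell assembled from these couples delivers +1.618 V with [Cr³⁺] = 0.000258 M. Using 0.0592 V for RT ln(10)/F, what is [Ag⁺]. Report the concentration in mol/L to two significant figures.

0.61 M

Ag⁺/Ag is the cathode, Cr³⁺/Cr the anode: E°cell = +1.56 V, n = 3.
Overall reaction: 3 Ag⁺(aq) + Cr(s) → 3 Ag(s) + Cr³⁺(aq); Q = [Cr³⁺]^1/[Ag⁺]^3.
From E = E° − (0.0592/n) log Q: log Q = (E° − E)·n/0.0592 = (+1.56 − (+1.618))·3/0.0592 = -2.9392.
So 3·log[Ag⁺] = 1·log(0.000258) − log Q = -3.5884 − (-2.9392) = -0.6492; log[Ag⁺] = -0.6492 / 3 = -0.2164; [Ag⁺] = 10^(-0.2164) ≈ 0.61 M.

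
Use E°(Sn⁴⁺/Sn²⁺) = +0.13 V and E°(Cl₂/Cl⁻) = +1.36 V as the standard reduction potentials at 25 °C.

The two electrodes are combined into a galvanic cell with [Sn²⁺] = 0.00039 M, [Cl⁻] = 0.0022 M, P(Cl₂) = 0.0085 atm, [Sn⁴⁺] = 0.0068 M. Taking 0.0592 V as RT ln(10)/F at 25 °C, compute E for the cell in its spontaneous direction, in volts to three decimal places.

+1.289 V

Cl₂/Cl⁻ is the cathode (higher E°), Sn⁴⁺/Sn²⁺ the anode: E°cell = +1.36 − (+0.13) = +1.23 V, n = 2.
Overall: Cl₂(g) + Sn²⁺(aq) → 2 Cl⁻(aq) + Sn⁴⁺(aq)
Q = [Cl⁻]^2·[Sn⁴⁺] / (P(Cl₂)·[Sn²⁺]); log Q = -2.003.
E = E° − (0.0592/n) log Q = +1.23 − (0.0592/2)(-2.003) = +1.289 V.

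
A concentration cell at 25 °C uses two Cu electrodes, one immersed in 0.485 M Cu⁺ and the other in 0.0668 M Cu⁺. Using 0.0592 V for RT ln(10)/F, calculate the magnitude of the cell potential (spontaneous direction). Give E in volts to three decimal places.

For a concentration cell E°cell = 0. The 0.485 M side is the cathode (reduction is favoured where [Cu⁺] is higher).
With n = 1, E = −(0.0592/1) log([Cu⁺]ₐₙ/[Cu⁺]꜀ₐₜ) = −(0.0592/1) log(0.0668/0.485) = −(0.0592/1)(-0.861) = +0.051 V.

+0.051 V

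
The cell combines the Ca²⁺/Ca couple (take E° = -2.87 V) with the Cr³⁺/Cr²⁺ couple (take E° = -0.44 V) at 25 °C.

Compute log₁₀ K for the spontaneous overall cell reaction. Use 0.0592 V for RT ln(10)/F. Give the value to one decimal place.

Cathode: Cr³⁺/Cr²⁺; anode: Ca²⁺/Ca. E°cell = +2.43 V, n = 2.
log K = nE°cell / 0.0592 = (2)(+2.43) / 0.0592 = 82.1.

82.1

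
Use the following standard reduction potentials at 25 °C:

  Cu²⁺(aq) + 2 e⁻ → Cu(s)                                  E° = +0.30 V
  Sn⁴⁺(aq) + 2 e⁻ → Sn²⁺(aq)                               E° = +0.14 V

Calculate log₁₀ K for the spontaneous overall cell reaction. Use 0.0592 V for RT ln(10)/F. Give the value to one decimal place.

5.4

Cathode: Cu²⁺/Cu; anode: Sn⁴⁺/Sn²⁺. E°cell = +0.16 V, n = 2.
log K = nE°cell / 0.0592 = (2)(+0.16) / 0.0592 = 5.4.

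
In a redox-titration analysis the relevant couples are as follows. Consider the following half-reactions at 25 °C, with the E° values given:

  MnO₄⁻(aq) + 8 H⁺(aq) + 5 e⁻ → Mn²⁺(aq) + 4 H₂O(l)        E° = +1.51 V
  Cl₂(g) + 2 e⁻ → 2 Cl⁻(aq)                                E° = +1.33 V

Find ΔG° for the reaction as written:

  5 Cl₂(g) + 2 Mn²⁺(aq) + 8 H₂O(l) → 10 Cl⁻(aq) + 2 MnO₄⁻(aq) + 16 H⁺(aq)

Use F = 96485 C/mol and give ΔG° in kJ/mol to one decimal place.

+173.7 kJ/mol

As written, Cl₂/Cl⁻ is reduced (cathode) and MnO₄⁻/Mn²⁺ is oxidised (anode), so E°cell = (+1.33) − (+1.51) = -0.18 V.
Balancing electrons gives n = 10.
ΔG° = −nFE° = −(10)(96485)(-0.18) = 173,673 J = +173.7 kJ/mol.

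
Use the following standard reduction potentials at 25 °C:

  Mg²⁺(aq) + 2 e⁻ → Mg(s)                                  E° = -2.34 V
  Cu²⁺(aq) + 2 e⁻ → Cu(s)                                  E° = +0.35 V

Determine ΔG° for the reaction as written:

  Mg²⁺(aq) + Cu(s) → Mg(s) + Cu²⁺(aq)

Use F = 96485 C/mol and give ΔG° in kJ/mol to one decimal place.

+519.1 kJ/mol

As written, Mg²⁺/Mg is reduced (cathode) and Cu²⁺/Cu is oxidised (anode), so E°cell = (-2.34) − (+0.35) = -2.69 V.
Balancing electrons gives n = 2.
ΔG° = −nFE° = −(2)(96485)(-2.69) = 519,089 J = +519.1 kJ/mol.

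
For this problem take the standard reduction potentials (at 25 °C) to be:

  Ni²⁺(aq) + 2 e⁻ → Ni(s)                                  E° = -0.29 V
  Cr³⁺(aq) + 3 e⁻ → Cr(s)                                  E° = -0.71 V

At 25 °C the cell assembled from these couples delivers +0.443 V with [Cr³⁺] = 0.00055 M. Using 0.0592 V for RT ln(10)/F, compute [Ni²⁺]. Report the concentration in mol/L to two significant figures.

Ni²⁺/Ni is the cathode, Cr³⁺/Cr the anode: E°cell = +0.42 V, n = 6.
Overall reaction: 3 Ni²⁺(aq) + 2 Cr(s) → 3 Ni(s) + 2 Cr³⁺(aq); Q = [Cr³⁺]^2/[Ni²⁺]^3.
From E = E° − (0.0592/n) log Q: log Q = (E° − E)·n/0.0592 = (+0.42 − (+0.443))·6/0.0592 = -2.3311.
So 3·log[Ni²⁺] = 2·log(0.00055) − log Q = -6.5193 − (-2.3311) = -4.1882; log[Ni²⁺] = -4.1882 / 3 = -1.3961; [Ni²⁺] = 10^(-1.3961) ≈ 0.040 M.

0.040 M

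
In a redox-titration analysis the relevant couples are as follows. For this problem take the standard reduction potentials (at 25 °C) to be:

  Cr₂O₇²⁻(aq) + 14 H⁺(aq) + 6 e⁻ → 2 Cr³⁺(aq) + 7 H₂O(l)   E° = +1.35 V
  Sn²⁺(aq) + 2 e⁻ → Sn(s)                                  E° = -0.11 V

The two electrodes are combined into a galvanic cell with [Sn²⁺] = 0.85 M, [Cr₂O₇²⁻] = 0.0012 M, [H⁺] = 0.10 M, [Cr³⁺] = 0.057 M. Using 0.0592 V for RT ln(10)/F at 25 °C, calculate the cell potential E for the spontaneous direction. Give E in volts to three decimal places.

Cr₂O₇²⁻/Cr³⁺ is the cathode (higher E°), Sn²⁺/Sn the anode: E°cell = +1.35 − (-0.11) = +1.46 V, n = 6.
Overall: Cr₂O₇²⁻(aq) + 14 H⁺(aq) + 3 Sn(s) → 2 Cr³⁺(aq) + 7 H₂O(l) + 3 Sn²⁺(aq)
Q = [Cr³⁺]^2·[Sn²⁺]^3 / ([Cr₂O₇²⁻]·[H⁺]^14); log Q = 14.221.
E = E° − (0.0592/n) log Q = +1.46 − (0.0592/6)(14.221) = +1.320 V.

+1.320 V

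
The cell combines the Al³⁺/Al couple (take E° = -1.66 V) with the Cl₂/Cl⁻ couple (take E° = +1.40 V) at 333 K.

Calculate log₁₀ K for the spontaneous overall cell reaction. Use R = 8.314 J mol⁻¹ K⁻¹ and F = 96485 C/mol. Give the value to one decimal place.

Cathode: Cl₂/Cl⁻; anode: Al³⁺/Al. E°cell = (+1.40) − (-1.66) = +3.06 V, with n = 6.
ΔG° = −nFE° = −RT ln K, so ln K = nFE°/(RT) = (6)(96485)(+3.06) / ((8.314)(333)) = 639.850.
log₁₀ K = 639.850 / ln 10 = 277.9.

277.9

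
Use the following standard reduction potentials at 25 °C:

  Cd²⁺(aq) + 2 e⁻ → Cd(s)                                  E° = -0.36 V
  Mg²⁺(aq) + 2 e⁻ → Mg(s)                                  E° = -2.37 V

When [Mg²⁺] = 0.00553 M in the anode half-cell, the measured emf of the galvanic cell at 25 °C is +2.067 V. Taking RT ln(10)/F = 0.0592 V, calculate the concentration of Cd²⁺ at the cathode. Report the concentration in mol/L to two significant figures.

0.47 M

Cd²⁺/Cd is the cathode, Mg²⁺/Mg the anode: E°cell = +2.01 V, n = 2.
Overall reaction: Cd²⁺(aq) + Mg(s) → Cd(s) + Mg²⁺(aq); Q = [Mg²⁺]^1/[Cd²⁺]^1.
From E = E° − (0.0592/n) log Q: log Q = (E° − E)·n/0.0592 = (+2.01 − (+2.067))·2/0.0592 = -1.9257.
So 1·log[Cd²⁺] = 1·log(0.00553) − log Q = -2.2573 − (-1.9257) = -0.3316; [Cd²⁺] = 10^(-0.3316) ≈ 0.47 M.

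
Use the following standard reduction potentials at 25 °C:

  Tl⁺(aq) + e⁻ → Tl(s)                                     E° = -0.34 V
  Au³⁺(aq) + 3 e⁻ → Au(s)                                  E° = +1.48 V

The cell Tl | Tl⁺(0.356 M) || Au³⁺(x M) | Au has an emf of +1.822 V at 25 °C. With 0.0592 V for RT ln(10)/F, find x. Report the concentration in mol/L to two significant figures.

Au³⁺/Au is the cathode, Tl⁺/Tl the anode: E°cell = +1.82 V, n = 3.
Overall reaction: Au³⁺(aq) + 3 Tl(s) → Au(s) + 3 Tl⁺(aq); Q = [Tl⁺]^3/[Au³⁺]^1.
From E = E° − (0.0592/n) log Q: log Q = (E° − E)·n/0.0592 = (+1.82 − (+1.822))·3/0.0592 = -0.1014.
So 1·log[Au³⁺] = 3·log(0.356) − log Q = -1.3457 − (-0.1014) = -1.2443; [Au³⁺] = 10^(-1.2443) ≈ 0.057 M.

0.057 M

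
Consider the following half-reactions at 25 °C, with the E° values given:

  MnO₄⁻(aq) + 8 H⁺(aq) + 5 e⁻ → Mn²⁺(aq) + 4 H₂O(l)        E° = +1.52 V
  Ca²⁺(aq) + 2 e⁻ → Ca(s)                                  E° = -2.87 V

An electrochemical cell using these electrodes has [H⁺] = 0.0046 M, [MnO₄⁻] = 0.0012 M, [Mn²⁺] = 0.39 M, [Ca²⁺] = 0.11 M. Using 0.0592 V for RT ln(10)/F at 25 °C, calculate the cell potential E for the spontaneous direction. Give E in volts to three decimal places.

MnO₄⁻/Mn²⁺ is the cathode (higher E°), Ca²⁺/Ca the anode: E°cell = +1.52 − (-2.87) = +4.39 V, n = 10.
Overall: 2 MnO₄⁻(aq) + 16 H⁺(aq) + 5 Ca(s) → 2 Mn²⁺(aq) + 8 H₂O(l) + 5 Ca²⁺(aq)
Q = [Mn²⁺]^2·[Ca²⁺]^5 / ([MnO₄⁻]^2·[H⁺]^16); log Q = 37.627.
E = E° − (0.0592/n) log Q = +4.39 − (0.0592/10)(37.627) = +4.167 V.

+4.167 V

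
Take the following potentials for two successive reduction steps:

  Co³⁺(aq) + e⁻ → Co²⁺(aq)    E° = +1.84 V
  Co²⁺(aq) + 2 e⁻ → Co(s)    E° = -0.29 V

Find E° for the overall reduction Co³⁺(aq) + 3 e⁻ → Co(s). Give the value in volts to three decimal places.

Standard free energies of sequential steps add: ΔG°₃ = ΔG°₁ + ΔG°₂, so n₃E°₃ = n₁E°₁ + n₂E°₂.
E°₃ = (1×+1.84 + 2×-0.29) / 3 = (+1.260) / 3 = +0.420 V.
Simply averaging or adding the two E° values would be wrong; the electron-weighted sum is required.

+0.420 V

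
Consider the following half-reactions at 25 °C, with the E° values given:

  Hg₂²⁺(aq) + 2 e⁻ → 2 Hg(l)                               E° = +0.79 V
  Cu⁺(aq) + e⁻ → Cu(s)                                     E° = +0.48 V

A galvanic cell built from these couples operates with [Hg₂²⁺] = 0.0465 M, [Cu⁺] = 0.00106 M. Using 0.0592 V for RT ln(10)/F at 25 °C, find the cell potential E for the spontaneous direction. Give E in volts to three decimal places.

Hg₂²⁺/Hg is the cathode (higher E°), Cu⁺/Cu the anode: E°cell = +0.79 − (+0.48) = +0.31 V, n = 2.
Overall: Hg₂²⁺(aq) + 2 Cu(s) → 2 Hg(l) + 2 Cu⁺(aq)
Q = [Cu⁺]^2 / ([Hg₂²⁺]); log Q = -4.617.
E = E° − (0.0592/n) log Q = +0.31 − (0.0592/2)(-4.617) = +0.447 V.

+0.447 V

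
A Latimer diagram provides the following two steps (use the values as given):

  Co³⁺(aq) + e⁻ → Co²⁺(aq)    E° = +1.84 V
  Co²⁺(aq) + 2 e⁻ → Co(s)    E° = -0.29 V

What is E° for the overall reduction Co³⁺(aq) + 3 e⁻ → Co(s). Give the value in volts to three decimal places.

+0.420 V

Adding the free-energy changes (−nFE°) of the two steps gives −n₃FE°₃ = −n₁FE°₁ − n₂FE°₂.
E°₃ = (1×+1.84 + 2×-0.29) / 3 = (+1.260) / 3 = +0.420 V.
Simply averaging or adding the two E° values would be wrong; the electron-weighted sum is required.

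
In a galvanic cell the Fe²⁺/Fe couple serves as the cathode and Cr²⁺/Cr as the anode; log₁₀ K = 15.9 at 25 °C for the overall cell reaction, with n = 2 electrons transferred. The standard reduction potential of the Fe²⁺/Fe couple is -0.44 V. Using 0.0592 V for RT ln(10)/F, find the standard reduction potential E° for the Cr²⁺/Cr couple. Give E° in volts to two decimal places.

-0.91 V

E°cell = (0.0592/n)·log K = (0.0592/2)(15.9) = +0.471 V.
Since Fe²⁺/Fe is the cathode and Cr²⁺/Cr the anode, E°cell = E°(Fe²⁺/Fe) − E°(Cr²⁺/Cr).
So E°(Cr²⁺/Cr) = E°(Fe²⁺/Fe) − E°cell = (-0.44) − (+0.471) = -0.91 V.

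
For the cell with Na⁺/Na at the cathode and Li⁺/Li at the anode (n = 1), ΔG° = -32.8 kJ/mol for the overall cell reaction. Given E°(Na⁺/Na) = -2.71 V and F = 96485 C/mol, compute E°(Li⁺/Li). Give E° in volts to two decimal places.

-3.05 V

E°cell = −ΔG°/(nF) = −(-32.8×10³)/((1)(96485)) = +0.340 V.
Since Na⁺/Na is the cathode and Li⁺/Li the anode, E°cell = E°(Na⁺/Na) − E°(Li⁺/Li).
So E°(Li⁺/Li) = E°(Na⁺/Na) − E°cell = (-2.71) − (+0.340) = -3.05 V.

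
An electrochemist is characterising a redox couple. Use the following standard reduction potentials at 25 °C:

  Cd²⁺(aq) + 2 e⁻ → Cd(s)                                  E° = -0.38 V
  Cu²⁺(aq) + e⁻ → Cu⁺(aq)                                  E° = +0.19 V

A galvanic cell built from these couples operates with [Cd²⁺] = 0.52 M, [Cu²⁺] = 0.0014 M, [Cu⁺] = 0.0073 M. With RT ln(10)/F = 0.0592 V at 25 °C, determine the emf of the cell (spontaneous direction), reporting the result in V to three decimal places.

+0.536 V

Cu²⁺/Cu⁺ is the cathode (higher E°), Cd²⁺/Cd the anode: E°cell = +0.19 − (-0.38) = +0.57 V, n = 2.
Overall: 2 Cu²⁺(aq) + Cd(s) → 2 Cu⁺(aq) + Cd²⁺(aq)
Q = [Cu⁺]^2·[Cd²⁺] / ([Cu²⁺]^2); log Q = 1.150.
E = E° − (0.0592/n) log Q = +0.57 − (0.0592/2)(1.150) = +0.536 V.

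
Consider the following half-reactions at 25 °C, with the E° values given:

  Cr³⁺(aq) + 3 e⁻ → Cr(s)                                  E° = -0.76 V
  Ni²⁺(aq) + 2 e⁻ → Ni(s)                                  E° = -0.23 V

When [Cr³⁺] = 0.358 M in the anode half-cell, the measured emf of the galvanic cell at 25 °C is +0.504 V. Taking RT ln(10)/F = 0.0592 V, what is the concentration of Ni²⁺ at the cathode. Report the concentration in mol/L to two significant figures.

0.067 M

Ni²⁺/Ni is the cathode, Cr³⁺/Cr the anode: E°cell = +0.53 V, n = 6.
Overall reaction: 3 Ni²⁺(aq) + 2 Cr(s) → 3 Ni(s) + 2 Cr³⁺(aq); Q = [Cr³⁺]^2/[Ni²⁺]^3.
From E = E° − (0.0592/n) log Q: log Q = (E° − E)·n/0.0592 = (+0.53 − (+0.504))·6/0.0592 = 2.6351.
So 3·log[Ni²⁺] = 2·log(0.358) − log Q = -0.8922 − (2.6351) = -3.5273; log[Ni²⁺] = -3.5273 / 3 = -1.1758; [Ni²⁺] = 10^(-1.1758) ≈ 0.067 M.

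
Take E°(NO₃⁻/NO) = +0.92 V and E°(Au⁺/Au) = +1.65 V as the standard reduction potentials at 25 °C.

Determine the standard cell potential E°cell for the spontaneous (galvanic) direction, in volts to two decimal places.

+0.73 V

The Au⁺/Au couple has the higher reduction potential, so it is the cathode; NO₃⁻/NO is oxidised at the anode.
E°cell = E°(cathode) − E°(anode) = (+1.65) − (+0.92) = +0.73 V.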